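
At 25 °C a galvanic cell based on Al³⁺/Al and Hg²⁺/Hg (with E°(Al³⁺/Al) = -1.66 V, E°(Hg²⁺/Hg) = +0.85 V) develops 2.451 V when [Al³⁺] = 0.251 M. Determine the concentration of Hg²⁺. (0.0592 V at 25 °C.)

0.004 M

From the Nernst equation, log Q = n(E° − E)/0.0592 = 6(2.51 − 2.451)/0.0592 = 5.980, so Q = 9.54 × 10^5.
With Q = [Al³⁺]^2/[Hg²⁺]^3 and the known concentrations, [Hg²⁺]^3 in the denominator gives [Hg²⁺] = 0.004 M.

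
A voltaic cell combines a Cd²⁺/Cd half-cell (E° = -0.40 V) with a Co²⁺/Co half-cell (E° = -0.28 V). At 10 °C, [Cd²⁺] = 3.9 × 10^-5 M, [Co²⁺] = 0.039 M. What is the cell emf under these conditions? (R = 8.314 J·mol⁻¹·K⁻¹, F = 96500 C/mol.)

The Co²⁺/Co couple has the higher reduction potential and acts as the cathode, so E°_cell = -0.28 − (-0.40) = 0.12 V.
Balancing electrons gives n = 2; the reaction quotient is Q = [Cd²⁺]/[Co²⁺] = 0.00100.
E = E° − (RT/nF) ln Q = 0.12 − (8.314×283)/(2×96500) × (-6.908) = 0.120 + 0.084 = 0.204 V.

0.204 V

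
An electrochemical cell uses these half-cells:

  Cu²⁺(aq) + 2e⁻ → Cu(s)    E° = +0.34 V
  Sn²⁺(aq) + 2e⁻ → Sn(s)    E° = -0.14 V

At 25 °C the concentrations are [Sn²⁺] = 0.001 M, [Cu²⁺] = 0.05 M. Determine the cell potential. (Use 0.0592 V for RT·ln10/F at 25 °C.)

The Cu²⁺/Cu couple has the higher reduction potential and acts as the cathode, so E°_cell = +0.34 − (-0.14) = 0.48 V.
Balancing electrons gives n = 2; the reaction quotient is Q = [Sn²⁺]/[Cu²⁺] = 0.0200.
At 25 °C, E = E° − (0.0592/n) log Q = 0.48 − (0.0592/2)(-1.699) = 0.480 + 0.050 = 0.530 V.

0.530 V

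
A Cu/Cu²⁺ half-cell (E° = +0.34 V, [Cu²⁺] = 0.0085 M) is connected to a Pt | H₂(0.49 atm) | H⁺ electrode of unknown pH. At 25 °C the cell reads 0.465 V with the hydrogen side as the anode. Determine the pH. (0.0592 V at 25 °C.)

pH = 3.30

E°_cell = 0.34 V and n = 2.
log Q = n(E° − E)/0.0592 = 2×(0.34 − 0.465)/0.0592 = -4.223.
With Q = [H⁺]^2 / ([Cu²⁺]·P(H₂)), solving for [H⁺] gives log[H⁺] = -3.302, so pH = 3.30.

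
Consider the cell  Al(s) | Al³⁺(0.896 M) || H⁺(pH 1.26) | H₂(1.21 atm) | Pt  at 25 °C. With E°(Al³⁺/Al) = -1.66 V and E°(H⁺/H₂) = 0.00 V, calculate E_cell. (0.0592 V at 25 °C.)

The hydrogen couple is the cathode, so E°_cell = 1.66 V; n = 6.
[H⁺] = 10^(−1.26) = 0.055 M, and Q = [Al³⁺]^2·P(H₂)^3 / [H⁺]^6 = 5.16 × 10^7.
E = E° − (0.0592/6) log Q = 1.66 − (0.0592/6)(7.713) = 1.584 V.

1.58 V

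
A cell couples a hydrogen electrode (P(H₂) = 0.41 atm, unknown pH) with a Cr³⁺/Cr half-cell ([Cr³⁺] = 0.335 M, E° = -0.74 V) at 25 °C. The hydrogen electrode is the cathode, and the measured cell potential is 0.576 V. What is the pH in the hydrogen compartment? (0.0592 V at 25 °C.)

E°_cell = 0.74 V and n = 6.
log Q = n(E° − E)/0.0592 = 6×(0.74 − 0.576)/0.0592 = 16.622.
With Q = [Cr³⁺]^2·P(H₂)^3 / [H⁺]^6, solving for [H⁺] gives log[H⁺] = -3.122, so pH = 3.12.

pH = 3.12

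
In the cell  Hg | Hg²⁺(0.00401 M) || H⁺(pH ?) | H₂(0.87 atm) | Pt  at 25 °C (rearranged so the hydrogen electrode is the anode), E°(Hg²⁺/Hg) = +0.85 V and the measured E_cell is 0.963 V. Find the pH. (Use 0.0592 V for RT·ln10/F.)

E°_cell = 0.85 V and n = 2.
log Q = n(E° − E)/0.0592 = 2×(0.85 − 0.963)/0.0592 = -3.818.
With Q = [H⁺]^2 / ([Hg²⁺]·P(H₂)), solving for [H⁺] gives log[H⁺] = -3.137, so pH = 3.14.

pH = 3.14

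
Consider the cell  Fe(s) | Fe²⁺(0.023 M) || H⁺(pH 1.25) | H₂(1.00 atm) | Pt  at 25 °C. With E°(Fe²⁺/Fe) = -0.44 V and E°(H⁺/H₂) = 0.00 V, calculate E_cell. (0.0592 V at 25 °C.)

The hydrogen couple is the cathode, so E°_cell = 0.44 V; n = 2.
[H⁺] = 10^(−1.25) = 0.056 M, and Q = [Fe²⁺]·P(H₂) / [H⁺]^2 = 7.27.
E = E° − (0.0592/2) log Q = 0.44 − (0.0592/2)(0.862) = 0.414 V.

0.41 V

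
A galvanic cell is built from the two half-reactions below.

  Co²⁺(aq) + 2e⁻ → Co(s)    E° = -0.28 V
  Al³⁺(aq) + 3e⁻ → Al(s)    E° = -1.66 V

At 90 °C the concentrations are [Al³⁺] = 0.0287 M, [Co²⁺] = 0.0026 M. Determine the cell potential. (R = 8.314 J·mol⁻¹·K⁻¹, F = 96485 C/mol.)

The Co²⁺/Co couple has the higher reduction potential and acts as the cathode, so E°_cell = -0.28 − (-1.66) = 1.38 V.
Balancing electrons gives n = 6; the reaction quotient is Q = [Al³⁺]^2/[Co²⁺]^3 = 4.69 × 10^4.
E = E° − (RT/nF) ln Q = 1.38 − (8.314×363)/(6×96485) × (10.755) = 1.380 − 0.056 = 1.324 V.

1.32 V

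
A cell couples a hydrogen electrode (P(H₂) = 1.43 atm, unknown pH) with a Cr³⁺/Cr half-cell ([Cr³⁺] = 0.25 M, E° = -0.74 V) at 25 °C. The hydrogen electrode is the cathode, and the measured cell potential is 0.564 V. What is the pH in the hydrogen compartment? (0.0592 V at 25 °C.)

pH = 3.10

E°_cell = 0.74 V and n = 6.
log Q = n(E° − E)/0.0592 = 6×(0.74 − 0.564)/0.0592 = 17.838.
With Q = [Cr³⁺]^2·P(H₂)^3 / [H⁺]^6, solving for [H⁺] gives log[H⁺] = -3.096, so pH = 3.10.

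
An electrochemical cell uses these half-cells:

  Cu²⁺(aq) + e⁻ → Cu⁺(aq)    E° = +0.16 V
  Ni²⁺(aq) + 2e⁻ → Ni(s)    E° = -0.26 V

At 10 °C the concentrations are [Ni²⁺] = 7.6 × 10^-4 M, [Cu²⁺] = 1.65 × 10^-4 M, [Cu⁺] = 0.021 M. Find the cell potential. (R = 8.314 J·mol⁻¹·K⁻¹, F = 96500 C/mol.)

0.389 V

The Cu²⁺/Cu⁺ couple has the higher reduction potential and acts as the cathode, so E°_cell = +0.16 − (-0.26) = 0.42 V.
Balancing electrons gives n = 2; the reaction quotient is Q = [Ni²⁺]·[Cu⁺]^2/[Cu²⁺]^2 = 12.3.
E = E° − (RT/nF) ln Q = 0.42 − (8.314×283)/(2×96500) × (2.510) = 0.420 − 0.031 = 0.389 V.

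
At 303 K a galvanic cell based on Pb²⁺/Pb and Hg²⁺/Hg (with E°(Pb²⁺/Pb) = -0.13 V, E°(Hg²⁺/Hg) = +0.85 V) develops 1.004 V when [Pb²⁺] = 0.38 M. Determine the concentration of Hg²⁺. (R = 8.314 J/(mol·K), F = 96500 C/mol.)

2.4 M

From the Nernst equation, ln Q = nF(E° − E)/RT = 2×96500×(0.98 − 1.004)/(8.314×303) = -1.839, so Q = 0.159.
With Q = [Pb²⁺]/[Hg²⁺] and the known concentrations, [Hg²⁺] in the denominator gives [Hg²⁺] = 2.4 M.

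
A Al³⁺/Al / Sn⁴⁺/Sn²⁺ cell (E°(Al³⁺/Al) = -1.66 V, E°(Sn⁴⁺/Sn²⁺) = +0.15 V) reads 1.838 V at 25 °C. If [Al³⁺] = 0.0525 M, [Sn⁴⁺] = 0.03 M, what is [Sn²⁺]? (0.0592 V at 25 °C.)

0.024 M

From the Nernst equation, log Q = n(E° − E)/0.0592 = 6(1.81 − 1.838)/0.0592 = -2.838, so Q = 0.00145.
With Q = [Al³⁺]^2·[Sn²⁺]^3/[Sn⁴⁺]^3 and the known concentrations, [Sn²⁺]^3 in the numerator gives [Sn²⁺] = 0.024 M.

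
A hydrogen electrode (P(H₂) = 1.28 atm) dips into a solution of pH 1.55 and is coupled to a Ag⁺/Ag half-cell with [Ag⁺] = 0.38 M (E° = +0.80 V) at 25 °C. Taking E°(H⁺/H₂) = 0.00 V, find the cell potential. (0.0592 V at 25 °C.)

The Ag⁺/Ag couple is the cathode, so E°_cell = 0.80 V; n = 2.
[H⁺] = 10^(−1.55) = 0.028 M, and Q = [H⁺]^2 / ([Ag⁺]^2·P(H₂)) = 0.00430.
E = E° − (0.0592/2) log Q = 0.80 − (0.0592/2)(-2.367) = 0.870 V.

0.87 V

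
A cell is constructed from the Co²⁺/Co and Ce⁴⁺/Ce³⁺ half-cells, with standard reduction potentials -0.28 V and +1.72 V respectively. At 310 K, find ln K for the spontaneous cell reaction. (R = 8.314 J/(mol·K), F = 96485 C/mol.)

E°_cell = +1.72 − (-0.28) = 2.00 V, with n = 2 electrons transferred.
At equilibrium E = 0, so the Nernst equation gives ln K = nFE°/RT = (2)(96485)(2.00)/((8.314)(310)) = 149.74.

ln K = 149.7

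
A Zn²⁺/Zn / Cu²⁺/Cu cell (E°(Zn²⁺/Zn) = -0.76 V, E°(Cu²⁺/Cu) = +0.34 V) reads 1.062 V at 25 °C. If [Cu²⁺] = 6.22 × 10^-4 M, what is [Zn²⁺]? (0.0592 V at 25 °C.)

0.012 M

From the Nernst equation, log Q = n(E° − E)/0.0592 = 2(1.10 − 1.062)/0.0592 = 1.284, so Q = 19.2.
With Q = [Zn²⁺]/[Cu²⁺] and the known concentrations, [Zn²⁺] in the numerator gives [Zn²⁺] = 0.012 M.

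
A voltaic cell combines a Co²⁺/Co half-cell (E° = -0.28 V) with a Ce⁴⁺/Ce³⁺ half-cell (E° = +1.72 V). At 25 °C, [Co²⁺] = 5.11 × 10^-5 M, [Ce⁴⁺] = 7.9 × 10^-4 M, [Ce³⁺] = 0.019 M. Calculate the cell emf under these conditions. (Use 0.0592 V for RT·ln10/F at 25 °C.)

The Ce⁴⁺/Ce³⁺ couple has the higher reduction potential and acts as the cathode, so E°_cell = +1.72 − (-0.28) = 2.00 V.
Balancing electrons gives n = 2; the reaction quotient is Q = [Co²⁺]·[Ce³⁺]^2/[Ce⁴⁺]^2 = 0.0296.
At 25 °C, E = E° − (0.0592/n) log Q = 2.00 − (0.0592/2)(-1.529) = 2.000 + 0.045 = 2.045 V.

2.05 V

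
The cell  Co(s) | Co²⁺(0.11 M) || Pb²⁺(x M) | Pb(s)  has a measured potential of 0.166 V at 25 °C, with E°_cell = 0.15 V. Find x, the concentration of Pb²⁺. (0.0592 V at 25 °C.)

0.38 M

From the Nernst equation, log Q = n(E° − E)/0.0592 = 2(0.15 − 0.166)/0.0592 = -0.541, so Q = 0.288.
With Q = [Co²⁺]/[Pb²⁺] and the known concentrations, [Pb²⁺] in the denominator gives [Pb²⁺] = 0.38 M.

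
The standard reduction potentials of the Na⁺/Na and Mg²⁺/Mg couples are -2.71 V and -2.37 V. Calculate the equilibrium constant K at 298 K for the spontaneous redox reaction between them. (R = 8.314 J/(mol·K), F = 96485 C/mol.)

E°_cell = -2.37 − (-2.71) = 0.34 V, with n = 2 electrons transferred.
At equilibrium E = 0, so the Nernst equation gives ln K = nFE°/RT = (2)(96485)(0.34)/((8.314)(298)) = 26.48.
K = e^26.48 = 3.2 × 10^11.

3.2 × 10^11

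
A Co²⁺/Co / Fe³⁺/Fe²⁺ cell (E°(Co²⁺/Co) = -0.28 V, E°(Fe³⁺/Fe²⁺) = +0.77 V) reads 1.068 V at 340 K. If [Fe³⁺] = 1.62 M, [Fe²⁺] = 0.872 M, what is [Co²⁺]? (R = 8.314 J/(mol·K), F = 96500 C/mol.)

1.0 M

From the Nernst equation, ln Q = nF(E° − E)/RT = 2×96500×(1.05 − 1.068)/(8.314×340) = -1.229, so Q = 0.293.
With Q = [Co²⁺]·[Fe²⁺]^2/[Fe³⁺]^2 and the known concentrations, [Co²⁺] in the numerator gives [Co²⁺] = 1.0 M.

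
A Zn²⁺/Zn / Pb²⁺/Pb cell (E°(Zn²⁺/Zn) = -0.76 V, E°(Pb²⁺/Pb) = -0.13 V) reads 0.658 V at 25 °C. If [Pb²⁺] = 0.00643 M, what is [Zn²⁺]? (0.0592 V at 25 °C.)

From the Nernst equation, log Q = n(E° − E)/0.0592 = 2(0.63 − 0.658)/0.0592 = -0.946, so Q = 0.113.
With Q = [Zn²⁺]/[Pb²⁺] and the known concentrations, [Zn²⁺] in the numerator gives [Zn²⁺] = 7.3 × 10^-4 M.

7.3 × 10^-4 M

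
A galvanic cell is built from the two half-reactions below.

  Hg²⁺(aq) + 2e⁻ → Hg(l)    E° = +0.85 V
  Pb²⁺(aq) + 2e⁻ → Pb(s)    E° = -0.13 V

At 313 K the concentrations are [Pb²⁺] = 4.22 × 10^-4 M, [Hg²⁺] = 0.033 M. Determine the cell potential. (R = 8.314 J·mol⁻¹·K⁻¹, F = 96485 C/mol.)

The Hg²⁺/Hg couple has the higher reduction potential and acts as the cathode, so E°_cell = +0.85 − (-0.13) = 0.98 V.
Balancing electrons gives n = 2; the reaction quotient is Q = [Pb²⁺]/[Hg²⁺] = 0.0128.
E = E° − (RT/nF) ln Q = 0.98 − (8.314×313)/(2×96485) × (-4.359) = 0.980 + 0.059 = 1.039 V.

1.04 V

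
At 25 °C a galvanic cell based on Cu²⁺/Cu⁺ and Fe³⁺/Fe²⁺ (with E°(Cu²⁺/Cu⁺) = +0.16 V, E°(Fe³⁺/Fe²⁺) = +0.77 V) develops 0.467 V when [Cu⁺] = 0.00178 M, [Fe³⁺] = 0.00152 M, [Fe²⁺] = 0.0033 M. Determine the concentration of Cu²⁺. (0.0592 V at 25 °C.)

From the Nernst equation, log Q = n(E° − E)/0.0592 = 1(0.61 − 0.467)/0.0592 = 2.416, so Q = 260.
With Q = [Cu²⁺]·[Fe²⁺]/([Cu⁺]·[Fe³⁺]) and the known concentrations, [Cu²⁺] in the numerator gives [Cu²⁺] = 0.21 M.

0.21 M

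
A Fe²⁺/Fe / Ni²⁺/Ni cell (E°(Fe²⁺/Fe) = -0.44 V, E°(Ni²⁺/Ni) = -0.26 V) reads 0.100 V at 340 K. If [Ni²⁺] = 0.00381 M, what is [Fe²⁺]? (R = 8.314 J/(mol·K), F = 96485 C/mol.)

0.9 M

From the Nernst equation, ln Q = nF(E° − E)/RT = 2×96485×(0.18 − 0.100)/(8.314×340) = 5.461, so Q = 235.
With Q = [Fe²⁺]/[Ni²⁺] and the known concentrations, [Fe²⁺] in the numerator gives [Fe²⁺] = 0.9 M.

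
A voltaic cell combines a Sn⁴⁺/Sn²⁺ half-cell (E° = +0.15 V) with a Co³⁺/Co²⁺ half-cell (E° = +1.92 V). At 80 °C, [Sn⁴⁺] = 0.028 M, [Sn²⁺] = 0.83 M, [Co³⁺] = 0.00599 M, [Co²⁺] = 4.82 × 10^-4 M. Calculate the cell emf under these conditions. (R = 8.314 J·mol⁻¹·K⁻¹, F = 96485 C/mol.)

1.90 V

The Co³⁺/Co²⁺ couple has the higher reduction potential and acts as the cathode, so E°_cell = +1.92 − (+0.15) = 1.77 V.
Balancing electrons gives n = 2; the reaction quotient is Q = [Sn⁴⁺]·[Co²⁺]^2/([Sn²⁺]·[Co³⁺]^2) = 2.18 × 10^-4.
E = E° − (RT/nF) ln Q = 1.77 − (8.314×353)/(2×96485) × (-8.429) = 1.770 + 0.128 = 1.898 V.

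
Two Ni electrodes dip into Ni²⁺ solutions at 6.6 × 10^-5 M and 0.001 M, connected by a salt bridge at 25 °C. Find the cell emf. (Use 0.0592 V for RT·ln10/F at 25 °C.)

Both half-cells are Ni²⁺/Ni, so E°_cell = 0. The concentrated side is the cathode; the cell reaction moves Ni²⁺ from high to low concentration with n = 2.
Q = [Ni²⁺]_dilute/[Ni²⁺]_conc = 6.6 × 10^-5/0.001 = 0.0660.
E = 0 − (0.0592/2) log Q = −(0.0592/2)(-1.180) = 0.0349 V.

0.035 V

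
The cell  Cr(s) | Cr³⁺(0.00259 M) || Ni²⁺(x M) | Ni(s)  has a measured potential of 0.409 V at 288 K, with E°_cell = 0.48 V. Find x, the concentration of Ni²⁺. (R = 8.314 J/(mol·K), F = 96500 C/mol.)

From the Nernst equation, ln Q = nF(E° − E)/RT = 6×96500×(0.48 − 0.409)/(8.314×288) = 17.169, so Q = 2.86 × 10^7.
With Q = [Cr³⁺]^2/[Ni²⁺]^3 and the known concentrations, [Ni²⁺]^3 in the denominator gives [Ni²⁺] = 6.2 × 10^-5 M.

6.2 × 10^-5 M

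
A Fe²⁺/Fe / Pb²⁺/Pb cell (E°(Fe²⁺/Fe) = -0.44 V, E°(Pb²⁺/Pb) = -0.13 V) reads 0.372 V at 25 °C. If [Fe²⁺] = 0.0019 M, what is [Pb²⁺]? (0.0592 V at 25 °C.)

0.24 M

From the Nernst equation, log Q = n(E° − E)/0.0592 = 2(0.31 − 0.372)/0.0592 = -2.095, so Q = 0.00804.
With Q = [Fe²⁺]/[Pb²⁺] and the known concentrations, [Pb²⁺] in the denominator gives [Pb²⁺] = 0.24 M.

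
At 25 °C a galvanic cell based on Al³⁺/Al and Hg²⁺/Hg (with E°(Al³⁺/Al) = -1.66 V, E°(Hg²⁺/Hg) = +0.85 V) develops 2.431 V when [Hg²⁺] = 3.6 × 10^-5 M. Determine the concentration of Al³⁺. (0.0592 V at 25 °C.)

From the Nernst equation, log Q = n(E° − E)/0.0592 = 6(2.51 − 2.431)/0.0592 = 8.007, so Q = 1.02 × 10^8.
With Q = [Al³⁺]^2/[Hg²⁺]^3 and the known concentrations, [Al³⁺]^2 in the numerator gives [Al³⁺] = 0.0022 M.

0.0022 M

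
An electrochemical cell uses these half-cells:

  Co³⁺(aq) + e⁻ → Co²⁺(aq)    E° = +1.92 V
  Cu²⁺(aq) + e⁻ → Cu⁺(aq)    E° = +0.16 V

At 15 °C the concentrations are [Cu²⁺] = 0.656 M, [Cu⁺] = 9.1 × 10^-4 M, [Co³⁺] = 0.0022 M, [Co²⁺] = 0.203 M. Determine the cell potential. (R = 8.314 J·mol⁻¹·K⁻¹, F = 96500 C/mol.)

The Co³⁺/Co²⁺ couple has the higher reduction potential and acts as the cathode, so E°_cell = +1.92 − (+0.16) = 1.76 V.
Balancing electrons gives n = 1; the reaction quotient is Q = [Cu²⁺]·[Co²⁺]/([Cu⁺]·[Co³⁺]) = 6.65 × 10^4.
E = E° − (RT/nF) ln Q = 1.76 − (8.314×288)/(1×96500) × (11.105) = 1.760 − 0.276 = 1.484 V.

1.48 V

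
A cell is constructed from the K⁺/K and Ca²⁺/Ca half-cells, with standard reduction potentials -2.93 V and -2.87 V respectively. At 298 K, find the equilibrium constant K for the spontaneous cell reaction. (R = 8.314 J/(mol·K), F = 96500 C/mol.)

E°_cell = -2.87 − (-2.93) = 0.06 V, with n = 2 electrons transferred.
At equilibrium E = 0, so the Nernst equation gives ln K = nFE°/RT = (2)(96500)(0.06)/((8.314)(298)) = 4.67.
K = e^4.67 = 110.

110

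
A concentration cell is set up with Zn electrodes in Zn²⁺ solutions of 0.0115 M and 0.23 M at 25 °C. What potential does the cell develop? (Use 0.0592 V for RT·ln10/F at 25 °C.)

0.039 V

Both half-cells are Zn²⁺/Zn, so E°_cell = 0. The concentrated side is the cathode; the cell reaction moves Zn²⁺ from high to low concentration with n = 2.
Q = [Zn²⁺]_dilute/[Zn²⁺]_conc = 0.0115/0.23 = 0.0500.
E = 0 − (0.0592/2) log Q = −(0.0592/2)(-1.301) = 0.0385 V.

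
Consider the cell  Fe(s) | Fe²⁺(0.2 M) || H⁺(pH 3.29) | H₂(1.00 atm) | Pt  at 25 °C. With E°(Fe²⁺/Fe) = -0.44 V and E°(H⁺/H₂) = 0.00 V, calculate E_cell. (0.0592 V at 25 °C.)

The hydrogen couple is the cathode, so E°_cell = 0.44 V; n = 2.
[H⁺] = 10^(−3.29) = 5.1 × 10^-4 M, and Q = [Fe²⁺]·P(H₂) / [H⁺]^2 = 7.6 × 10^5.
E = E° − (0.0592/2) log Q = 0.44 − (0.0592/2)(5.881) = 0.266 V.

0.27 V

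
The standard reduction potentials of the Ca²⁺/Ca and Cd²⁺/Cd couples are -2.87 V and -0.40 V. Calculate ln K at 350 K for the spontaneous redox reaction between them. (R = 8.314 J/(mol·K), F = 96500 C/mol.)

E°_cell = -0.40 − (-2.87) = 2.47 V, with n = 2 electrons transferred.
At equilibrium E = 0, so the Nernst equation gives ln K = nFE°/RT = (2)(96500)(2.47)/((8.314)(350)) = 163.82.

ln K = 163.8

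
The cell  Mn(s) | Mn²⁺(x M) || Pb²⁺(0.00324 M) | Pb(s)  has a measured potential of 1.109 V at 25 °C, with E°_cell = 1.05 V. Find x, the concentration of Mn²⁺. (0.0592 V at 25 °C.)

3.3 × 10^-5 M

From the Nernst equation, log Q = n(E° − E)/0.0592 = 2(1.05 − 1.109)/0.0592 = -1.993, so Q = 0.0102.
With Q = [Mn²⁺]/[Pb²⁺] and the known concentrations, [Mn²⁺] in the numerator gives [Mn²⁺] = 3.3 × 10^-5 M.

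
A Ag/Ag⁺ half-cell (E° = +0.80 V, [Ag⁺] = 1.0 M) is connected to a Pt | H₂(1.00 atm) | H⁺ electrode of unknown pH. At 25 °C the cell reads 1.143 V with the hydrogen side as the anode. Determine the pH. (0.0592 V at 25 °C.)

E°_cell = 0.80 V and n = 2.
log Q = n(E° − E)/0.0592 = 2×(0.80 − 1.143)/0.0592 = -11.588.
With Q = [H⁺]^2 / ([Ag⁺]^2·P(H₂)), solving for [H⁺] gives log[H⁺] = -5.794, so pH = 5.79.

pH = 5.79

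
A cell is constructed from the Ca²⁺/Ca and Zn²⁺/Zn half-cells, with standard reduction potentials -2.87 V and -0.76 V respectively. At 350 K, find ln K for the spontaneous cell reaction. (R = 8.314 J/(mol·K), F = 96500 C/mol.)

E°_cell = -0.76 − (-2.87) = 2.11 V, with n = 2 electrons transferred.
At equilibrium E = 0, so the Nernst equation gives ln K = nFE°/RT = (2)(96500)(2.11)/((8.314)(350)) = 139.95.

ln K = 139.9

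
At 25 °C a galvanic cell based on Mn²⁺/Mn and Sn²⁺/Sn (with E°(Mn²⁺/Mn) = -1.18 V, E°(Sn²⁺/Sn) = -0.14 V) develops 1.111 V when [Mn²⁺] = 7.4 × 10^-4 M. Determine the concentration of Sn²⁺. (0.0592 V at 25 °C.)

From the Nernst equation, log Q = n(E° − E)/0.0592 = 2(1.04 − 1.111)/0.0592 = -2.399, so Q = 0.00399.
With Q = [Mn²⁺]/[Sn²⁺] and the known concentrations, [Sn²⁺] in the denominator gives [Sn²⁺] = 0.19 M.

0.19 M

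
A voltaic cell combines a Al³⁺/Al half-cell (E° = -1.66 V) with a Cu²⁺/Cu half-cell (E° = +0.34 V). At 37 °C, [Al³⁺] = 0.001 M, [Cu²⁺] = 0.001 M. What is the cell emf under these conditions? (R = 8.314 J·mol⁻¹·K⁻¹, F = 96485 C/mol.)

1.97 V

The Cu²⁺/Cu couple has the higher reduction potential and acts as the cathode, so E°_cell = +0.34 − (-1.66) = 2.00 V.
Balancing electrons gives n = 6; the reaction quotient is Q = [Al³⁺]^2/[Cu²⁺]^3 = 1000.
E = E° − (RT/nF) ln Q = 2.00 − (8.314×310)/(6×96485) × (6.908) = 2.000 − 0.031 = 1.969 V.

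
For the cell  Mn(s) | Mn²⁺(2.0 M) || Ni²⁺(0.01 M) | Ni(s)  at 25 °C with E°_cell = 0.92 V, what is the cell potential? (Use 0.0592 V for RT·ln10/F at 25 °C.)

0.852 V

Balancing electrons gives n = 2; the reaction quotient is Q = [Mn²⁺]/[Ni²⁺] = 200.
At 25 °C, E = E° − (0.0592/n) log Q = 0.92 − (0.0592/2)(2.301) = 0.920 − 0.068 = 0.852 V.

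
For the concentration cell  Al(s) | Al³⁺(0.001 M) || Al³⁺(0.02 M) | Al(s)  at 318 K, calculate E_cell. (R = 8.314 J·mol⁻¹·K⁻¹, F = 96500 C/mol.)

Both half-cells are Al³⁺/Al, so E°_cell = 0. The concentrated side is the cathode; the cell reaction moves Al³⁺ from high to low concentration with n = 3.
Q = [Al³⁺]_dilute/[Al³⁺]_conc = 0.001/0.02 = 0.0500.
E = 0 − (RT/nF) ln Q = −((8.314×318)/(3×96500))(-2.996) = 0.0274 V.

0.027 V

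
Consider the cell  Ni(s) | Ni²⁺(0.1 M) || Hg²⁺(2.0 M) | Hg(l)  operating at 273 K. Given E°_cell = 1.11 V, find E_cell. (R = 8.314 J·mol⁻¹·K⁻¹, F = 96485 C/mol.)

Balancing electrons gives n = 2; the reaction quotient is Q = [Ni²⁺]/[Hg²⁺] = 0.0500.
E = E° − (RT/nF) ln Q = 1.11 − (8.314×273)/(2×96485) × (-2.996) = 1.110 + 0.035 = 1.145 V.

1.15 V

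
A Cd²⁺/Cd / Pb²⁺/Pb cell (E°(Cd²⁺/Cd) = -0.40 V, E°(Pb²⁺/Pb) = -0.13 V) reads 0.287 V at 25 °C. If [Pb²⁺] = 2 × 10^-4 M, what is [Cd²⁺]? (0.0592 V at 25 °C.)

From the Nernst equation, log Q = n(E° − E)/0.0592 = 2(0.27 − 0.287)/0.0592 = -0.574, so Q = 0.266.
With Q = [Cd²⁺]/[Pb²⁺] and the known concentrations, [Cd²⁺] in the numerator gives [Cd²⁺] = 5.3 × 10^-5 M.

5.3 × 10^-5 M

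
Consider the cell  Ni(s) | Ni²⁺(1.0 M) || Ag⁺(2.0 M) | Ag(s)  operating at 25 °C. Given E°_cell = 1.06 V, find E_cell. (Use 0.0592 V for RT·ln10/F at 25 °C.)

Balancing electrons gives n = 2; the reaction quotient is Q = [Ni²⁺]/[Ag⁺]^2 = 0.250.
At 25 °C, E = E° − (0.0592/n) log Q = 1.06 − (0.0592/2)(-0.602) = 1.060 + 0.018 = 1.078 V.

1.08 V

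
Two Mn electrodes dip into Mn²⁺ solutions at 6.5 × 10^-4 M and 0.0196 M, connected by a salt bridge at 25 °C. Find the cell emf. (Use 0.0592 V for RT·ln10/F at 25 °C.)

0.044 V

Both half-cells are Mn²⁺/Mn, so E°_cell = 0. The concentrated side is the cathode; the cell reaction moves Mn²⁺ from high to low concentration with n = 2.
Q = [Mn²⁺]_dilute/[Mn²⁺]_conc = 6.5 × 10^-4/0.0196 = 0.0332.
E = 0 − (0.0592/2) log Q = −(0.0592/2)(-1.479) = 0.0438 V.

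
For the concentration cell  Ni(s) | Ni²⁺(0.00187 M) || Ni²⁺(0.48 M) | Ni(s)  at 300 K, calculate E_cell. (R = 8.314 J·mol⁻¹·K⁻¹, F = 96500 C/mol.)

0.072 V

Both half-cells are Ni²⁺/Ni, so E°_cell = 0. The concentrated side is the cathode; the cell reaction moves Ni²⁺ from high to low concentration with n = 2.
Q = [Ni²⁺]_dilute/[Ni²⁺]_conc = 0.00187/0.48 = 0.00390.
E = 0 − (RT/nF) ln Q = −((8.314×300)/(2×96500))(-5.548) = 0.0717 V.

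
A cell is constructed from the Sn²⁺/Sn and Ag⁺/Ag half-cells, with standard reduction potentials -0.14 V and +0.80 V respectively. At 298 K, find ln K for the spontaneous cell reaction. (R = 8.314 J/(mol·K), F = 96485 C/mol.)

ln K = 73.2

E°_cell = +0.80 − (-0.14) = 0.94 V, with n = 2 electrons transferred.
At equilibrium E = 0, so the Nernst equation gives ln K = nFE°/RT = (2)(96485)(0.94)/((8.314)(298)) = 73.21.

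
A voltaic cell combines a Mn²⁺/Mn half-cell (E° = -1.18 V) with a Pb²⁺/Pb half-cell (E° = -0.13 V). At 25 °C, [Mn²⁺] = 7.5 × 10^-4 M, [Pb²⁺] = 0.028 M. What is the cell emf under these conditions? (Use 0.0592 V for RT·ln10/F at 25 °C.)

1.10 V

The Pb²⁺/Pb couple has the higher reduction potential and acts as the cathode, so E°_cell = -0.13 − (-1.18) = 1.05 V.
Balancing electrons gives n = 2; the reaction quotient is Q = [Mn²⁺]/[Pb²⁺] = 0.0268.
At 25 °C, E = E° − (0.0592/n) log Q = 1.05 − (0.0592/2)(-1.572) = 1.050 + 0.047 = 1.097 V.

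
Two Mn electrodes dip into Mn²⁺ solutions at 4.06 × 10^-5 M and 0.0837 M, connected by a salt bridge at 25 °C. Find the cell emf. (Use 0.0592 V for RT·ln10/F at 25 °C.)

0.098 V

Both half-cells are Mn²⁺/Mn, so E°_cell = 0. The concentrated side is the cathode; the cell reaction moves Mn²⁺ from high to low concentration with n = 2.
Q = [Mn²⁺]_dilute/[Mn²⁺]_conc = 4.06 × 10^-5/0.0837 = 4.85 × 10^-4.
E = 0 − (0.0592/2) log Q = −(0.0592/2)(-3.314) = 0.0981 V.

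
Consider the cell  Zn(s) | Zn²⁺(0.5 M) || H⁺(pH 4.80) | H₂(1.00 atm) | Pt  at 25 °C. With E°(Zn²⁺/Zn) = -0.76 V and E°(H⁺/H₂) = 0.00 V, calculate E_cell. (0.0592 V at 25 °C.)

0.48 V

The hydrogen couple is the cathode, so E°_cell = 0.76 V; n = 2.
[H⁺] = 10^(−4.80) = 1.6 × 10^-5 M, and Q = [Zn²⁺]·P(H₂) / [H⁺]^2 = 1.99 × 10^9.
E = E° − (0.0592/2) log Q = 0.76 − (0.0592/2)(9.299) = 0.485 V.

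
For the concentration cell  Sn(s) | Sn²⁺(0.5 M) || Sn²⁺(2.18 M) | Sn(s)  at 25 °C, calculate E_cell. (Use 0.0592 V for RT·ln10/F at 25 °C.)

0.019 V

Both half-cells are Sn²⁺/Sn, so E°_cell = 0. The concentrated side is the cathode; the cell reaction moves Sn²⁺ from high to low concentration with n = 2.
Q = [Sn²⁺]_dilute/[Sn²⁺]_conc = 0.5/2.18 = 0.229.
E = 0 − (0.0592/2) log Q = −(0.0592/2)(-0.639) = 0.0189 V.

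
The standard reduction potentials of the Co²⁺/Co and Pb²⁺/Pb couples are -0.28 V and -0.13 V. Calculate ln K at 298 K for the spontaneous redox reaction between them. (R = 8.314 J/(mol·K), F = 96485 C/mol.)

ln K = 11.7

E°_cell = -0.13 − (-0.28) = 0.15 V, with n = 2 electrons transferred.
At equilibrium E = 0, so the Nernst equation gives ln K = nFE°/RT = (2)(96485)(0.15)/((8.314)(298)) = 11.68.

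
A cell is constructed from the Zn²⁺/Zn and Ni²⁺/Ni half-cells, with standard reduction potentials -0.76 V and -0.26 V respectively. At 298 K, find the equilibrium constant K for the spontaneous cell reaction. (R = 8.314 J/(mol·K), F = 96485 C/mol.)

8.2 × 10^16

E°_cell = -0.26 − (-0.76) = 0.50 V, with n = 2 electrons transferred.
At equilibrium E = 0, so the Nernst equation gives ln K = nFE°/RT = (2)(96485)(0.50)/((8.314)(298)) = 38.94.
K = e^38.94 = 8.2 × 10^16.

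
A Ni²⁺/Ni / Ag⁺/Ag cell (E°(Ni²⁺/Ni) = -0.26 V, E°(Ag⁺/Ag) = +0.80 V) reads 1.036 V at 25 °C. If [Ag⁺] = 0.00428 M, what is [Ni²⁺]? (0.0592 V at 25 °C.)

1.2 × 10^-4 M

From the Nernst equation, log Q = n(E° − E)/0.0592 = 2(1.06 − 1.036)/0.0592 = 0.811, so Q = 6.47.
With Q = [Ni²⁺]/[Ag⁺]^2 and the known concentrations, [Ni²⁺] in the numerator gives [Ni²⁺] = 1.2 × 10^-4 M.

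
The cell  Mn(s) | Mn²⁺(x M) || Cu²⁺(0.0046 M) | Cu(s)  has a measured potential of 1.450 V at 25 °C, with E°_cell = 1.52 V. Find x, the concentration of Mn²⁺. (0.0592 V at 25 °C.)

From the Nernst equation, log Q = n(E° − E)/0.0592 = 2(1.52 − 1.450)/0.0592 = 2.365, so Q = 232.
With Q = [Mn²⁺]/[Cu²⁺] and the known concentrations, [Mn²⁺] in the numerator gives [Mn²⁺] = 1.1 M.

1.1 M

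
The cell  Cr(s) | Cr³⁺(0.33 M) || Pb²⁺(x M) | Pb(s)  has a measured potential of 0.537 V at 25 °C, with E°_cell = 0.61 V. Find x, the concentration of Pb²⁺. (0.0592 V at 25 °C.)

From the Nernst equation, log Q = n(E° − E)/0.0592 = 6(0.61 − 0.537)/0.0592 = 7.399, so Q = 2.5 × 10^7.
With Q = [Cr³⁺]^2/[Pb²⁺]^3 and the known concentrations, [Pb²⁺]^3 in the denominator gives [Pb²⁺] = 0.0016 M.

0.0016 M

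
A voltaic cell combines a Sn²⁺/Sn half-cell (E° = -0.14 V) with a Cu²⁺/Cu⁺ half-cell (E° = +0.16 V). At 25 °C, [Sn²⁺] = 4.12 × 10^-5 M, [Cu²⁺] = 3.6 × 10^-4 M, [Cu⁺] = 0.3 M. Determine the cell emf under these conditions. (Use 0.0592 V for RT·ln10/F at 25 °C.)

The Cu²⁺/Cu⁺ couple has the higher reduction potential and acts as the cathode, so E°_cell = +0.16 − (-0.14) = 0.30 V.
Balancing electrons gives n = 2; the reaction quotient is Q = [Sn²⁺]·[Cu⁺]^2/[Cu²⁺]^2 = 28.6.
At 25 °C, E = E° − (0.0592/n) log Q = 0.30 − (0.0592/2)(1.457) = 0.300 − 0.043 = 0.257 V.

0.257 V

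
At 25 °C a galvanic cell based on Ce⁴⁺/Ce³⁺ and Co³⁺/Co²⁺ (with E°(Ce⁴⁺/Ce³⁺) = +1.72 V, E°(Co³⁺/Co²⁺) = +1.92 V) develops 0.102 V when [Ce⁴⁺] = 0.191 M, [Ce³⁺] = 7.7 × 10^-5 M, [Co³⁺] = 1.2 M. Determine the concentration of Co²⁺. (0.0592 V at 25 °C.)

From the Nernst equation, log Q = n(E° − E)/0.0592 = 1(0.20 − 0.102)/0.0592 = 1.655, so Q = 45.2.
With Q = [Ce⁴⁺]·[Co²⁺]/([Ce³⁺]·[Co³⁺]) and the known concentrations, [Co²⁺] in the numerator gives [Co²⁺] = 0.022 M.

0.022 M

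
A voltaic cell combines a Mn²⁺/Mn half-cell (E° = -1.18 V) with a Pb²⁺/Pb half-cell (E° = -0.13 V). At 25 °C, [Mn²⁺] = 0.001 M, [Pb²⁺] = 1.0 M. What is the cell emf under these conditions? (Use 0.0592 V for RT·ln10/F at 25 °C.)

1.14 V

The Pb²⁺/Pb couple has the higher reduction potential and acts as the cathode, so E°_cell = -0.13 − (-1.18) = 1.05 V.
Balancing electrons gives n = 2; the reaction quotient is Q = [Mn²⁺]/[Pb²⁺] = 0.00100.
At 25 °C, E = E° − (0.0592/n) log Q = 1.05 − (0.0592/2)(-3.000) = 1.050 + 0.089 = 1.139 V.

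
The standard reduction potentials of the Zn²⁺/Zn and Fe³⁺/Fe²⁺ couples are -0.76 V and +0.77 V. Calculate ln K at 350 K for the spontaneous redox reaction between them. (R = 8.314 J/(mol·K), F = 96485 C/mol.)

ln K = 101.5

E°_cell = +0.77 − (-0.76) = 1.53 V, with n = 2 electrons transferred.
At equilibrium E = 0, so the Nernst equation gives ln K = nFE°/RT = (2)(96485)(1.53)/((8.314)(350)) = 101.46.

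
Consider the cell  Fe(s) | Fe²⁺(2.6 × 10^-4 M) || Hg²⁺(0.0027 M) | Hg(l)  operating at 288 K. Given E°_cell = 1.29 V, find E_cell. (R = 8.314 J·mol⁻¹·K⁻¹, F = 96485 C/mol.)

Balancing electrons gives n = 2; the reaction quotient is Q = [Fe²⁺]/[Hg²⁺] = 0.0963.
E = E° − (RT/nF) ln Q = 1.29 − (8.314×288)/(2×96485) × (-2.340) = 1.290 + 0.029 = 1.319 V.

1.32 V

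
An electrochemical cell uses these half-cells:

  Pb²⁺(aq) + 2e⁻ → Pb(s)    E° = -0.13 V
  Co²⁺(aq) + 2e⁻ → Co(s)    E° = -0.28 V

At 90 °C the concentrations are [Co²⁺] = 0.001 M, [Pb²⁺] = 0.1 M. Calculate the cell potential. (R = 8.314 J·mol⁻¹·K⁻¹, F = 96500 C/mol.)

The Pb²⁺/Pb couple has the higher reduction potential and acts as the cathode, so E°_cell = -0.13 − (-0.28) = 0.15 V.
Balancing electrons gives n = 2; the reaction quotient is Q = [Co²⁺]/[Pb²⁺] = 0.0100.
E = E° − (RT/nF) ln Q = 0.15 − (8.314×363)/(2×96500) × (-4.605) = 0.150 + 0.072 = 0.222 V.

0.222 V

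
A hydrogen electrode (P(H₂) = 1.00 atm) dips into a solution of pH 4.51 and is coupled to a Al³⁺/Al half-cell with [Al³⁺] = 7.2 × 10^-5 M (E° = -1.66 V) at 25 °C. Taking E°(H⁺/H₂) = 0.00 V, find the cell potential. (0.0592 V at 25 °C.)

The hydrogen couple is the cathode, so E°_cell = 1.66 V; n = 6.
[H⁺] = 10^(−4.51) = 3.1 × 10^-5 M, and Q = [Al³⁺]^2·P(H₂)^3 / [H⁺]^6 = 5.95 × 10^18.
E = E° − (0.0592/6) log Q = 1.66 − (0.0592/6)(18.775) = 1.475 V.

1.47 V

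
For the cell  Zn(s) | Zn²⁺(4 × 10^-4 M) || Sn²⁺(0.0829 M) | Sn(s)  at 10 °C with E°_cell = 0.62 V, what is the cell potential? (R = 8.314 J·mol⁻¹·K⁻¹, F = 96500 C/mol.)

0.685 V

Balancing electrons gives n = 2; the reaction quotient is Q = [Zn²⁺]/[Sn²⁺] = 0.00483.
E = E° − (RT/nF) ln Q = 0.62 − (8.314×283)/(2×96500) × (-5.334) = 0.620 + 0.065 = 0.685 V.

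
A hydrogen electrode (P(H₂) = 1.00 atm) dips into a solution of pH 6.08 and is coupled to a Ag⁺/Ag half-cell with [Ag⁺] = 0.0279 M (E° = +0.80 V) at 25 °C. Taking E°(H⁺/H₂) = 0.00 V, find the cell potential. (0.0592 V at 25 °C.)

The Ag⁺/Ag couple is the cathode, so E°_cell = 0.80 V; n = 2.
[H⁺] = 10^(−6.08) = 8.3 × 10^-7 M, and Q = [H⁺]^2 / ([Ag⁺]^2·P(H₂)) = 8.89 × 10^-10.
E = E° − (0.0592/2) log Q = 0.80 − (0.0592/2)(-9.051) = 1.068 V.

1.07 V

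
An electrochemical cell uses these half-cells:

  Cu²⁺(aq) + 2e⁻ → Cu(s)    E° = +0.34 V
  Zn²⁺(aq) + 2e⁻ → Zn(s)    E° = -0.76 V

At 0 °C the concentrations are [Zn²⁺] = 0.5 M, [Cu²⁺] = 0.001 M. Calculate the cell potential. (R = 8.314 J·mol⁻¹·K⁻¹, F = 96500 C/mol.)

1.03 V

The Cu²⁺/Cu couple has the higher reduction potential and acts as the cathode, so E°_cell = +0.34 − (-0.76) = 1.10 V.
Balancing electrons gives n = 2; the reaction quotient is Q = [Zn²⁺]/[Cu²⁺] = 500.
E = E° − (RT/nF) ln Q = 1.10 − (8.314×273)/(2×96500) × (6.215) = 1.100 − 0.073 = 1.027 V.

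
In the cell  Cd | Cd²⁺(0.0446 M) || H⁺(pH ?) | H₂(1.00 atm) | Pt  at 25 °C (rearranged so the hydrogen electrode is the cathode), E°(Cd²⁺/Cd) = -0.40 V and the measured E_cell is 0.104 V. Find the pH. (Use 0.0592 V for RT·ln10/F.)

pH = 5.68

E°_cell = 0.40 V and n = 2.
log Q = n(E° − E)/0.0592 = 2×(0.40 − 0.104)/0.0592 = 10.000.
With Q = [Cd²⁺]·P(H₂) / [H⁺]^2, solving for [H⁺] gives log[H⁺] = -5.675, so pH = 5.68.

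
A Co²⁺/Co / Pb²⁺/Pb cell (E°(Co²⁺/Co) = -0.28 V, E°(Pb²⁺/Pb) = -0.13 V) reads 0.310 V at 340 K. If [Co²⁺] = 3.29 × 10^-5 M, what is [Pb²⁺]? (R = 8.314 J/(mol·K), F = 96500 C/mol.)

1.8 M

From the Nernst equation, ln Q = nF(E° − E)/RT = 2×96500×(0.15 − 0.310)/(8.314×340) = -10.924, so Q = 1.8 × 10^-5.
With Q = [Co²⁺]/[Pb²⁺] and the known concentrations, [Pb²⁺] in the denominator gives [Pb²⁺] = 1.8 M.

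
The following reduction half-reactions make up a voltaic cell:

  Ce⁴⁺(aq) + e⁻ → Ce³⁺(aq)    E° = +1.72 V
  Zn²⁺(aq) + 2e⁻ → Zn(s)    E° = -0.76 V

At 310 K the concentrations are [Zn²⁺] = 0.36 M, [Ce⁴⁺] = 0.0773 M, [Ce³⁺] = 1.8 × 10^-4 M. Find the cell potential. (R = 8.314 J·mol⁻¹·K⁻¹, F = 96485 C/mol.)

2.66 V

The Ce⁴⁺/Ce³⁺ couple has the higher reduction potential and acts as the cathode, so E°_cell = +1.72 − (-0.76) = 2.48 V.
Balancing electrons gives n = 2; the reaction quotient is Q = [Zn²⁺]·[Ce³⁺]^2/[Ce⁴⁺]^2 = 1.95 × 10^-6.
E = E° − (RT/nF) ln Q = 2.48 − (8.314×310)/(2×96485) × (-13.147) = 2.480 + 0.176 = 2.656 V.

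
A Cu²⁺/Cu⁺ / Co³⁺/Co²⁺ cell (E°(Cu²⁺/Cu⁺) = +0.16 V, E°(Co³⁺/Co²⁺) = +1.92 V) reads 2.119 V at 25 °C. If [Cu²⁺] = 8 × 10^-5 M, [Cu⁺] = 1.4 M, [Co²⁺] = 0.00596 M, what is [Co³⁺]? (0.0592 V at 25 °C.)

0.39 M

From the Nernst equation, log Q = n(E° − E)/0.0592 = 1(1.76 − 2.119)/0.0592 = -6.064, so Q = 8.63 × 10^-7.
With Q = [Cu²⁺]·[Co²⁺]/([Cu⁺]·[Co³⁺]) and the known concentrations, [Co³⁺] in the denominator gives [Co³⁺] = 0.39 M.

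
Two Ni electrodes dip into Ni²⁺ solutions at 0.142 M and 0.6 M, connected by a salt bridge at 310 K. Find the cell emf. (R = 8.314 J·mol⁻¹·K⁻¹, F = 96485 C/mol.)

0.019 V

Both half-cells are Ni²⁺/Ni, so E°_cell = 0. The concentrated side is the cathode; the cell reaction moves Ni²⁺ from high to low concentration with n = 2.
Q = [Ni²⁺]_dilute/[Ni²⁺]_conc = 0.142/0.6 = 0.237.
E = 0 − (RT/nF) ln Q = −((8.314×310)/(2×96485))(-1.441) = 0.0192 V.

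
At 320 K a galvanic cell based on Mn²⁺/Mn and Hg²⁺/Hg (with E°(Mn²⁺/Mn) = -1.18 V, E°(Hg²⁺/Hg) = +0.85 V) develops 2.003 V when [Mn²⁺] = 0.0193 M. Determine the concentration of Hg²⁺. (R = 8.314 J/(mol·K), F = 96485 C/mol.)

From the Nernst equation, ln Q = nF(E° − E)/RT = 2×96485×(2.03 − 2.003)/(8.314×320) = 1.958, so Q = 7.09.
With Q = [Mn²⁺]/[Hg²⁺] and the known concentrations, [Hg²⁺] in the denominator gives [Hg²⁺] = 0.0027 M.

0.0027 M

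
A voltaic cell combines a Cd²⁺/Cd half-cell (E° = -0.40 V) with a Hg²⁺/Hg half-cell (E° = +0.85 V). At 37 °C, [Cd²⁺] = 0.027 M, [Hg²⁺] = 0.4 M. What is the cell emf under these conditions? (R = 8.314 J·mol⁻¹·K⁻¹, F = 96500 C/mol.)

The Hg²⁺/Hg couple has the higher reduction potential and acts as the cathode, so E°_cell = +0.85 − (-0.40) = 1.25 V.
Balancing electrons gives n = 2; the reaction quotient is Q = [Cd²⁺]/[Hg²⁺] = 0.0675.
E = E° − (RT/nF) ln Q = 1.25 − (8.314×310)/(2×96500) × (-2.696) = 1.250 + 0.036 = 1.286 V.

1.29 V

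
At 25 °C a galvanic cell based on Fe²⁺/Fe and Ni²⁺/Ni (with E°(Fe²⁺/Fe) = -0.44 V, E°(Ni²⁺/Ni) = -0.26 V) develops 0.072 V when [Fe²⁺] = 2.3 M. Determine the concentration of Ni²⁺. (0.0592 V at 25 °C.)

5.2 × 10^-4 M

From the Nernst equation, log Q = n(E° − E)/0.0592 = 2(0.18 − 0.072)/0.0592 = 3.649, so Q = 4450.
With Q = [Fe²⁺]/[Ni²⁺] and the known concentrations, [Ni²⁺] in the denominator gives [Ni²⁺] = 5.2 × 10^-4 M.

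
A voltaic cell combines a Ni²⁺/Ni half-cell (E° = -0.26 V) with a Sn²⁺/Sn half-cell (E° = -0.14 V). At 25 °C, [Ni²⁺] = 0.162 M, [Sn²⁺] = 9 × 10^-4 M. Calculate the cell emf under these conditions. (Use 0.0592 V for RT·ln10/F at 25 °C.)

0.053 V

The Sn²⁺/Sn couple has the higher reduction potential and acts as the cathode, so E°_cell = -0.14 − (-0.26) = 0.12 V.
Balancing electrons gives n = 2; the reaction quotient is Q = [Ni²⁺]/[Sn²⁺] = 180.
At 25 °C, E = E° − (0.0592/n) log Q = 0.12 − (0.0592/2)(2.255) = 0.120 − 0.067 = 0.053 V.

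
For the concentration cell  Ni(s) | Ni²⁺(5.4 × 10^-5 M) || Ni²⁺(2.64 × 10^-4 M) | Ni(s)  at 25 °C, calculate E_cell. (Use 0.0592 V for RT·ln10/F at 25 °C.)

0.020 V

Both half-cells are Ni²⁺/Ni, so E°_cell = 0. The concentrated side is the cathode; the cell reaction moves Ni²⁺ from high to low concentration with n = 2.
Q = [Ni²⁺]_dilute/[Ni²⁺]_conc = 5.4 × 10^-5/2.64 × 10^-4 = 0.205.
E = 0 − (0.0592/2) log Q = −(0.0592/2)(-0.689) = 0.0204 V.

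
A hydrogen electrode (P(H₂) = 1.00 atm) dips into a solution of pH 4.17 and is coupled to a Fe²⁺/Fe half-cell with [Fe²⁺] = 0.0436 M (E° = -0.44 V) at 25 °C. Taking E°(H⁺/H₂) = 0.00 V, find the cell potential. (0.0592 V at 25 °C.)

0.23 V

The hydrogen couple is the cathode, so E°_cell = 0.44 V; n = 2.
[H⁺] = 10^(−4.17) = 6.8 × 10^-5 M, and Q = [Fe²⁺]·P(H₂) / [H⁺]^2 = 9.54 × 10^6.
E = E° − (0.0592/2) log Q = 0.44 − (0.0592/2)(6.979) = 0.233 V.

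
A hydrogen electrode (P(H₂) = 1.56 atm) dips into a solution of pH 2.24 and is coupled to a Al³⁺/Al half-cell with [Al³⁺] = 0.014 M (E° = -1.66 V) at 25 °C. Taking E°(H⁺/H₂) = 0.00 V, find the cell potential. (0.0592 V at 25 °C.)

The hydrogen couple is the cathode, so E°_cell = 1.66 V; n = 6.
[H⁺] = 10^(−2.24) = 0.0058 M, and Q = [Al³⁺]^2·P(H₂)^3 / [H⁺]^6 = 2.05 × 10^10.
E = E° − (0.0592/6) log Q = 1.66 − (0.0592/6)(10.312) = 1.558 V.

1.56 V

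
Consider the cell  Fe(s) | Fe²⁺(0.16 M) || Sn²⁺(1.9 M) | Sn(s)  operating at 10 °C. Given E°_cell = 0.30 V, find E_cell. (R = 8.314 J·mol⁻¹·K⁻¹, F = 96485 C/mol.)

0.330 V

Balancing electrons gives n = 2; the reaction quotient is Q = [Fe²⁺]/[Sn²⁺] = 0.0842.
E = E° − (RT/nF) ln Q = 0.30 − (8.314×283)/(2×96485) × (-2.474) = 0.300 + 0.030 = 0.330 V.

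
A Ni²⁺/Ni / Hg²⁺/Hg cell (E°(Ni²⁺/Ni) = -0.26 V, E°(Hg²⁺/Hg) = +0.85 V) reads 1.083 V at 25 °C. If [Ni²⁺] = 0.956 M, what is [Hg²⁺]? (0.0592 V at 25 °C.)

From the Nernst equation, log Q = n(E° − E)/0.0592 = 2(1.11 − 1.083)/0.0592 = 0.912, so Q = 8.17.
With Q = [Ni²⁺]/[Hg²⁺] and the known concentrations, [Hg²⁺] in the denominator gives [Hg²⁺] = 0.12 M.

0.12 M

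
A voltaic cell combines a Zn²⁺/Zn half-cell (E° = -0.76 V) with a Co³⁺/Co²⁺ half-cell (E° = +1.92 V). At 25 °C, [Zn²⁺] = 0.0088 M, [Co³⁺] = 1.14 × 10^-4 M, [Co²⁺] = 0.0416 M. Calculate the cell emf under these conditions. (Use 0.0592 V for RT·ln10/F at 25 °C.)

The Co³⁺/Co²⁺ couple has the higher reduction potential and acts as the cathode, so E°_cell = +1.92 − (-0.76) = 2.68 V.
Balancing electrons gives n = 2; the reaction quotient is Q = [Zn²⁺]·[Co²⁺]^2/[Co³⁺]^2 = 1170.
At 25 °C, E = E° − (0.0592/n) log Q = 2.68 − (0.0592/2)(3.069) = 2.680 − 0.091 = 2.589 V.

2.59 V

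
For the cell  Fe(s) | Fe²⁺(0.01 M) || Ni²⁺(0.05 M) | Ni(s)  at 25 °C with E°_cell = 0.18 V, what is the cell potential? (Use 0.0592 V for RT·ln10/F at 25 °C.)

Balancing electrons gives n = 2; the reaction quotient is Q = [Fe²⁺]/[Ni²⁺] = 0.200.
At 25 °C, E = E° − (0.0592/n) log Q = 0.18 − (0.0592/2)(-0.699) = 0.180 + 0.021 = 0.201 V.

0.201 V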